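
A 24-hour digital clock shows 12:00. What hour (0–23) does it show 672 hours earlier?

12

Dividing 672 by 24 gives quotient 28 and remainder 0.
(12 − 0) mod 24 = 12.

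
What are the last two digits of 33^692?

Square-and-reduce mod 100: 33^1≡33, 33^2≡89, 33^4≡21, 33^8≡41, 33^16≡81, 33^32≡61, 33^64≡21, 33^128≡41, 33^256≡81, 33^512≡61.
692 = 4 + 16 + 32 + 128 + 512, so 33^692 ≡ 21·81·61·41·61 ≡ 61 (mod 100).

61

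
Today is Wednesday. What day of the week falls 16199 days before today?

Dividing 16199 by 7 gives quotient 2314 and remainder 1.
Wednesday − 1 day → Tuesday.

Tuesday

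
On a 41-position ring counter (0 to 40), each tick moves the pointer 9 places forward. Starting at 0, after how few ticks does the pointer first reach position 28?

35

9⁻¹ ≡ 32 (mod 41) because 9·32 = 288 = 7·41 + 1.
Multiplying both sides by 32: x ≡ 32·28 = 896 ≡ 35 (mod 41).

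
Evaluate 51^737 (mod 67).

38

By repeated squaring mod 67: 51^1≡51, 51^2≡55, 51^4≡10, 51^8≡33, 51^16≡17, 51^32≡21, 51^64≡39, 51^128≡47, 51^256≡65, 51^512≡4.
Since 737 = 1 + 32 + 64 + 128 + 512 in binary, 51^737 ≡ 51·21·39·47·4 ≡ 38 (mod 67).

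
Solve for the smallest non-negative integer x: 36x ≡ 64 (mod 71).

57

The inverse of 36 mod 71 is 2 (since 36·2 = 72 ≡ 1).
Multiplying both sides by 2: x ≡ 2·64 = 128 ≡ 57 (mod 71).
Check: 36·57 = 2052 = 28·71 + 64.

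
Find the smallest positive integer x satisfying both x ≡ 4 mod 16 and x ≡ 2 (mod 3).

20

x ≡ 2 (mod 3) gives x ∈ {2, 5, 8, 11, 14, 17, 20}.
The first of these with x mod 16 = 4 is 20.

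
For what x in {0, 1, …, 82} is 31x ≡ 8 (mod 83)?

The inverse of 31 mod 83 is 75 (since 31·75 = 2325 ≡ 1).
So x ≡ 75·8 = 600 ≡ 19 (mod 83).
Check: 31·19 = 589 = 7·83 + 8.

19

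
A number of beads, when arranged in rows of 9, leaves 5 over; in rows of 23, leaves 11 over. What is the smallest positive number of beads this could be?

x ≡ 5 (mod 9) gives x ∈ {5, 14, 23, 32, 41, 50, 59, 68, …}.
The first of these with x mod 23 = 11 is 149.

149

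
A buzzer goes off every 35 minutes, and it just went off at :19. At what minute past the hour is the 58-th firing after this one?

58·35 = 2030.
2030 = 33·60 + 50, so 2030 mod 60 = 50.
(19 + 50) mod 60 = 9.

9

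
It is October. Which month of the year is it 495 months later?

Dividing 495 by 12 gives quotient 41 and remainder 3.
October + 3 months → January.

January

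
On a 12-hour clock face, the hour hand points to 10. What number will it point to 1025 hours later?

3

1025 mod 12 = 5 (since 85·12 = 1020).
10 + 5 → 3 on a 12-hour dial.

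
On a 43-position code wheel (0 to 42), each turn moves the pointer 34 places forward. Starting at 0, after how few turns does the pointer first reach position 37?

15

34⁻¹ ≡ 19 (mod 43) because 34·19 = 646 = 15·43 + 1.
Multiplying both sides by 19: x ≡ 19·37 = 703 ≡ 15 (mod 43).
Check: 34·15 = 510 = 11·43 + 37.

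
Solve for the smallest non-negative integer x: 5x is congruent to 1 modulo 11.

The inverse of 5 mod 11 is 9 (since 5·9 = 45 ≡ 1).
Multiplying both sides by 9: x ≡ 9·1 = 9 ≡ 9 (mod 11).

9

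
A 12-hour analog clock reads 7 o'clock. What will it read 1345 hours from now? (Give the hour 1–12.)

1345 − 112·12 = 1, so 1345 ≡ 1 (mod 12).
7 + 1 → 8 on a 12-hour dial.

8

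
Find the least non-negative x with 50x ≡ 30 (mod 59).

36

The inverse of 50 mod 59 is 13 (since 50·13 = 650 ≡ 1).
Multiplying both sides by 13: x ≡ 13·30 = 390 ≡ 36 (mod 59).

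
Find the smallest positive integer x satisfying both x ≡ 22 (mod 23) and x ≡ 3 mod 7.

Since 7·10 ≡ 1 (mod 23), take x = 3 + 7·((22−3)·10 mod 23) = 3 + 7·6 = 45.
Check: 45 mod 23 = 22, 45 mod 7 = 3.

45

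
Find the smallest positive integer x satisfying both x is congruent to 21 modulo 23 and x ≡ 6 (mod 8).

182

x ≡ 6 (mod 8) gives x ∈ {6, 14, 22, 30, 38, 46, 54, 62, …}.
The first of these with x mod 23 = 21 is 182.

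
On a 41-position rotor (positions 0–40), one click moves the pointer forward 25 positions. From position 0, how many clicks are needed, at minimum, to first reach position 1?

25·23 = 575 = 14·41 + 1, so 25⁻¹ ≡ 23 (mod 41).

23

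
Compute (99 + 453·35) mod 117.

453·35 = 15855.
15855 = 135·117 + 60, so 15855 mod 117 = 60.
(99 + 60) mod 117 = 42.

42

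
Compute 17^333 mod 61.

Square-and-reduce mod 61: 17^1≡17, 17^2≡45, 17^4≡12, 17^8≡22, 17^16≡57, 17^32≡16, 17^64≡12, 17^128≡22, 17^256≡57.
333 = 1 + 4 + 8 + 64 + 256, so 17^333 ≡ 17·12·22·12·57 ≡ 28 (mod 61).

28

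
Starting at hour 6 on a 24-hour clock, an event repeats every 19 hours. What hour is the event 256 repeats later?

256·19 = 4864.
4864 mod 24 = 16 (since 202·24 = 4848).
(6 + 16) mod 24 = 22.

22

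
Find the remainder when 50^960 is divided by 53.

Square-and-reduce mod 53: 50^1≡50, 50^2≡9, 50^4≡28, 50^8≡42, 50^16≡15, 50^32≡13, 50^64≡10, 50^128≡47, 50^256≡36, 50^512≡24.
Since 960 = 64 + 128 + 256 + 512 in binary, 50^960 ≡ 10·47·36·24 ≡ 47 (mod 53).

47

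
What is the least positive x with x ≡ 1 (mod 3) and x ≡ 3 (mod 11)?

x ≡ 1 (mod 3) gives x ∈ {1, 4, 7, 10, 13, 16, 19, 22, …}.
The first of these with x mod 11 = 3 is 25.

25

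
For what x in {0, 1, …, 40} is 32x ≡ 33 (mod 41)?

10

The inverse of 32 mod 41 is 9 (since 32·9 = 288 ≡ 1).
So x ≡ 9·33 = 297 ≡ 10 (mod 41).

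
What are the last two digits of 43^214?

49

By repeated squaring mod 100: 43^1≡43, 43^2≡49, 43^4≡1, 43^8≡1, 43^16≡1, 43^32≡1, 43^64≡1, 43^128≡1.
Since 214 = 2 + 4 + 16 + 64 + 128 in binary, 43^214 ≡ 49·1·1·1·1 ≡ 49 (mod 100).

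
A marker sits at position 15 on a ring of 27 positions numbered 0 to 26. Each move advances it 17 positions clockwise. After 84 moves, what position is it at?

84·17 = 1428.
Dividing 1428 by 27 gives quotient 52 and remainder 24.
(15 + 24) mod 27 = 12.

12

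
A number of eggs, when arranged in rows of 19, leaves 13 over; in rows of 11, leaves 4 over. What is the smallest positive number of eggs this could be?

x ≡ 4 (mod 11) gives x ∈ {4, 15, 26, 37, 48, 59, 70}.
The first of these with x mod 19 = 13 is 70.

70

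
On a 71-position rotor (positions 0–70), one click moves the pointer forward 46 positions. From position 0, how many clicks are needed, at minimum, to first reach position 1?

17

71 = 1·46 + 25
46 = 1·25 + 21
25 = 1·21 + 4
21 = 5·4 + 1
4 = 4·1 + 0
Back-substituting gives 46·17 ≡ 1 (mod 71).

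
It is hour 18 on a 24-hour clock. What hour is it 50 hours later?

50 mod 24 = 2 (since 2·24 = 48).
(18 + 2) mod 24 = 20.

20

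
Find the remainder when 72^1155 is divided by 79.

Square-and-reduce mod 79: 72^1≡72, 72^2≡49, 72^4≡31, 72^8≡13, 72^16≡11, 72^32≡42, 72^64≡26, 72^128≡44, 72^256≡40, 72^512≡20, 72^1024≡5.
1155 = 1 + 2 + 128 + 1024, so 72^1155 ≡ 72·49·44·5 ≡ 64 (mod 79).

64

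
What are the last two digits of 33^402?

Square-and-reduce mod 100: 33^1≡33, 33^2≡89, 33^4≡21, 33^8≡41, 33^16≡81, 33^32≡61, 33^64≡21, 33^128≡41, 33^256≡81.
402 = 2 + 16 + 128 + 256, so 33^402 ≡ 89·81·41·81 ≡ 89 (mod 100).

89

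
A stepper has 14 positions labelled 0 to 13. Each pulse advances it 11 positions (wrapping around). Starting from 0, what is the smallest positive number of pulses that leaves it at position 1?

14 = 1·11 + 3
11 = 3·3 + 2
3 = 1·2 + 1
2 = 2·1 + 0
Back-substituting gives 11·9 ≡ 1 (mod 14).

9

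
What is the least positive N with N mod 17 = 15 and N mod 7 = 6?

x ≡ 6 (mod 7) gives x ∈ {6, 13, 20, 27, 34, 41, 48, 55, …}.
The first of these with x mod 17 = 15 is 83.

83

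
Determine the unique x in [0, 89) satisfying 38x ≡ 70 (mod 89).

44

38⁻¹ ≡ 82 (mod 89) because 38·82 = 3116 = 35·89 + 1.
Multiplying both sides by 82: x ≡ 82·70 = 5740 ≡ 44 (mod 89).
Check: 38·44 = 1672 = 18·89 + 70.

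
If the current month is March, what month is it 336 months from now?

March

336 mod 12 = 0 (since 28·12 = 336).
March + 0 months → March.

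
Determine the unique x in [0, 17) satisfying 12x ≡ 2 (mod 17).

3

12⁻¹ ≡ 10 (mod 17) because 12·10 = 120 = 7·17 + 1.
Multiplying both sides by 10: x ≡ 10·2 = 20 ≡ 3 (mod 17).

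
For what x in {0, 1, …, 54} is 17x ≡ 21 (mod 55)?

The inverse of 17 mod 55 is 13 (since 17·13 = 221 ≡ 1).
Multiplying both sides by 13: x ≡ 13·21 = 273 ≡ 53 (mod 55).
Check: 17·53 = 901 = 16·55 + 21.

53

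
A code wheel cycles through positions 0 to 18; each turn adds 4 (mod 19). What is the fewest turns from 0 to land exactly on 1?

4·5 = 20 = 1·19 + 1, so 4⁻¹ ≡ 5 (mod 19).

5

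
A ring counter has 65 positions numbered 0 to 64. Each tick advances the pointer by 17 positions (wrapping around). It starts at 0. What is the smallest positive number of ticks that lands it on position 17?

17⁻¹ ≡ 23 (mod 65) because 17·23 = 391 = 6·65 + 1.
Multiplying both sides by 23: x ≡ 23·17 = 391 ≡ 1 (mod 65).

1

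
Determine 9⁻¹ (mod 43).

9·24 = 216 = 5·43 + 1, so 9⁻¹ ≡ 24 (mod 43).

24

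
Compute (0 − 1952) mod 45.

Dividing 1952 by 45 gives quotient 43 and remainder 17.
(0 − 17) mod 45 = 28.

28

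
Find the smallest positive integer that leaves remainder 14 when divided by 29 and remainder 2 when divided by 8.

Since 8·11 ≡ 1 (mod 29), take x = 2 + 8·((14−2)·11 mod 29) = 2 + 8·16 = 130.
Check: 130 mod 29 = 14, 130 mod 8 = 2.

130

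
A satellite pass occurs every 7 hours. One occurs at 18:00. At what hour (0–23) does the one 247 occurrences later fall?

247·7 = 1729.
Dividing 1729 by 24 gives quotient 72 and remainder 1.
(18 + 1) mod 24 = 19.

19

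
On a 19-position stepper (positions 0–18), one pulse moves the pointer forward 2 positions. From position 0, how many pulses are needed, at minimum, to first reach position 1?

10

19 = 9·2 + 1
2 = 2·1 + 0
Back-substituting gives 2·10 ≡ 1 (mod 19).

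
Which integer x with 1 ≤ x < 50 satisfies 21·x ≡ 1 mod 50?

31

50 = 2·21 + 8
21 = 2·8 + 5
8 = 1·5 + 3
5 = 1·3 + 2
3 = 1·2 + 1
2 = 2·1 + 0
Back-substituting gives 21·31 ≡ 1 (mod 50).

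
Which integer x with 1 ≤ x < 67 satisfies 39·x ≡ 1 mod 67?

67 = 1·39 + 28
39 = 1·28 + 11
28 = 2·11 + 6
11 = 1·6 + 5
6 = 1·5 + 1
5 = 5·1 + 0
Back-substituting gives 39·55 ≡ 1 (mod 67).

55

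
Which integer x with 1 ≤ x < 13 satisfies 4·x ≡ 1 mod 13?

4·10 = 40 = 3·13 + 1, so 4⁻¹ ≡ 10 (mod 13).

10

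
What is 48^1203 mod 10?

2

Powers of 8 mod 10 repeat with period 4: 8, 4, 2, 6.
1203 mod 4 = 3, so the last digit matches 8^3 = 2.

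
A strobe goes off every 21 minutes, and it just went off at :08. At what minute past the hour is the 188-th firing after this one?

188·21 = 3948.
3948 = 65·60 + 48, so 3948 mod 60 = 48.
(8 + 48) mod 60 = 56.

56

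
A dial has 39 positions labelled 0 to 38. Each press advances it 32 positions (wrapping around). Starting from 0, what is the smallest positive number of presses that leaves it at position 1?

11

39 = 1·32 + 7
32 = 4·7 + 4
7 = 1·4 + 3
4 = 1·3 + 1
3 = 3·1 + 0
Back-substituting gives 32·11 ≡ 1 (mod 39).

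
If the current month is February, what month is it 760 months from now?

760 = 63·12 + 4, so 760 mod 12 = 4.
February + 4 months → June.

June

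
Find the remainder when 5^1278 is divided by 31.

Successive squares of 5 mod 31: 5^1≡5, 5^2≡25, 5^4≡5, 5^8≡25, 5^16≡5, 5^32≡25, 5^64≡5, 5^128≡25, 5^256≡5, 5^512≡25, 5^1024≡5.
Since 1278 = 2 + 4 + 8 + 16 + 32 + 64 + 128 + 1024 in binary, 5^1278 ≡ 25·5·25·5·25·5·25·5 ≡ 1 (mod 31).

1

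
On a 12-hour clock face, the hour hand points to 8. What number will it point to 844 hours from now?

844 − 70·12 = 4, so 844 ≡ 4 (mod 12).
8 + 4 → 12 on a 12-hour dial.

12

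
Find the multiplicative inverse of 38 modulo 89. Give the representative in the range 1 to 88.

82

89 = 2·38 + 13
38 = 2·13 + 12
13 = 1·12 + 1
12 = 12·1 + 0
Back-substituting gives 38·82 ≡ 1 (mod 89).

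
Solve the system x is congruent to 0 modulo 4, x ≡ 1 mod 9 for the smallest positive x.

x ≡ 0 (mod 4) gives x ∈ {0, 4, 8, 12, 16, 20, 24, 28}.
The first of these with x mod 9 = 1 is 28.

28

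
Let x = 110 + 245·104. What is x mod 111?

245·104 = 25480.
25480 = 229·111 + 61, so 25480 mod 111 = 61.
(110 + 61) mod 111 = 60.

60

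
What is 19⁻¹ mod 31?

18

19·18 = 342 = 11·31 + 1, so 19⁻¹ ≡ 18 (mod 31).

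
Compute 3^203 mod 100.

27

By repeated squaring mod 100: 3^1≡3, 3^2≡9, 3^4≡81, 3^8≡61, 3^16≡21, 3^32≡41, 3^64≡81, 3^128≡61.
203 = 1 + 2 + 8 + 64 + 128, so 3^203 ≡ 3·9·61·81·61 ≡ 27 (mod 100).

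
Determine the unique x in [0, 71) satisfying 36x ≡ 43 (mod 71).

15

36⁻¹ ≡ 2 (mod 71) because 36·2 = 72 = 1·71 + 1.
So x ≡ 2·43 = 86 ≡ 15 (mod 71).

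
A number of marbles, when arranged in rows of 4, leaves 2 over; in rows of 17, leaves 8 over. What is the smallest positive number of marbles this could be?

42

x ≡ 2 (mod 4) gives x ∈ {2, 6, 10, 14, 18, 22, 26, 30, …}.
The first of these with x mod 17 = 8 is 42.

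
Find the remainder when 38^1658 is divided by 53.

42

By repeated squaring mod 53: 38^1≡38, 38^2≡13, 38^4≡10, 38^8≡47, 38^16≡36, 38^32≡24, 38^64≡46, 38^128≡49, 38^256≡16, 38^512≡44, 38^1024≡28.
1658 = 2 + 8 + 16 + 32 + 64 + 512 + 1024, so 38^1658 ≡ 13·47·36·24·46·44·28 ≡ 42 (mod 53).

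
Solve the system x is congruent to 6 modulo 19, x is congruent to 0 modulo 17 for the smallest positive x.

x ≡ 0 (mod 17) gives x ∈ {0, 17, 34, 51, 68, 85, 102, 119, …}.
The first of these with x mod 19 = 6 is 272.

272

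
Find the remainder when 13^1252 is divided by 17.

1

Successive squares of 13 mod 17: 13^1≡13, 13^2≡16, 13^4≡1, 13^8≡1, 13^16≡1, 13^32≡1, 13^64≡1, 13^128≡1, 13^256≡1, 13^512≡1, 13^1024≡1.
Since 1252 = 4 + 32 + 64 + 128 + 1024 in binary, 13^1252 ≡ 1·1·1·1·1 ≡ 1 (mod 17).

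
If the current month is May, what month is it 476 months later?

476 − 39·12 = 8, so 476 ≡ 8 (mod 12).
May + 8 months → January.

January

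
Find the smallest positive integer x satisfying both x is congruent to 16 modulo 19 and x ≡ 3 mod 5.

x ≡ 3 (mod 5) gives x ∈ {3, 8, 13, 18, 23, 28, 33, 38, …}.
The first of these with x mod 19 = 16 is 73.

73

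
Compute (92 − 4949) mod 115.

4949 − 43·115 = 4, so 4949 ≡ 4 (mod 115).
(92 − 4) mod 115 = 88.

88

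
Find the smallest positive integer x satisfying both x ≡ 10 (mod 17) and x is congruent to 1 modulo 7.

78

x ≡ 1 (mod 7) gives x ∈ {1, 8, 15, 22, 29, 36, 43, 50, …}.
The first of these with x mod 17 = 10 is 78.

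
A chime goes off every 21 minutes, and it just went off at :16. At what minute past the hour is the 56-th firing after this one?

52

56·21 = 1176.
1176 = 19·60 + 36, so 1176 mod 60 = 36.
(16 + 36) mod 60 = 52.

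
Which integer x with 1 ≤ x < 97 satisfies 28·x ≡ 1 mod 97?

97 = 3·28 + 13
28 = 2·13 + 2
13 = 6·2 + 1
2 = 2·1 + 0
Back-substituting gives 28·52 ≡ 1 (mod 97).

52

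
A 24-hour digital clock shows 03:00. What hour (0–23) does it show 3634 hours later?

13

3634 − 151·24 = 10, so 3634 ≡ 10 (mod 24).
(3 + 10) mod 24 = 13.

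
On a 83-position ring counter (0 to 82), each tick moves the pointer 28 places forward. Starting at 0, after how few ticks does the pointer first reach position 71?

47

The inverse of 28 mod 83 is 3 (since 28·3 = 84 ≡ 1).
So x ≡ 3·71 = 213 ≡ 47 (mod 83).
Check: 28·47 = 1316 = 15·83 + 71.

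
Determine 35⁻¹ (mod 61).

7

35·7 = 245 = 4·61 + 1, so 35⁻¹ ≡ 7 (mod 61).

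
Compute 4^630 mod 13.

1

Square-and-reduce mod 13: 4^1≡4, 4^2≡3, 4^4≡9, 4^8≡3, 4^16≡9, 4^32≡3, 4^64≡9, 4^128≡3, 4^256≡9, 4^512≡3.
630 = 2 + 4 + 16 + 32 + 64 + 512, so 4^630 ≡ 3·9·9·3·9·3 ≡ 1 (mod 13).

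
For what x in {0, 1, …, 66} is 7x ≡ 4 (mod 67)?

58

7⁻¹ ≡ 48 (mod 67) because 7·48 = 336 = 5·67 + 1.
Multiplying both sides by 48: x ≡ 48·4 = 192 ≡ 58 (mod 67).
Check: 7·58 = 406 = 6·67 + 4.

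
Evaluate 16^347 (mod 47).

Successive squares of 16 mod 47: 16^1≡16, 16^2≡21, 16^4≡18, 16^8≡42, 16^16≡25, 16^32≡14, 16^64≡8, 16^128≡17, 16^256≡7.
347 = 1 + 2 + 8 + 16 + 64 + 256, so 16^347 ≡ 16·21·42·25·8·7 ≡ 21 (mod 47).

21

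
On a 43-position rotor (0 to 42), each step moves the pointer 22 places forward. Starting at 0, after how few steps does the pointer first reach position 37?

31

The inverse of 22 mod 43 is 2 (since 22·2 = 44 ≡ 1).
Multiplying both sides by 2: x ≡ 2·37 = 74 ≡ 31 (mod 43).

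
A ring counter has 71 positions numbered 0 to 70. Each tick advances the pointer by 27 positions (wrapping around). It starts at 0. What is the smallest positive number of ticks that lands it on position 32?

The inverse of 27 mod 71 is 50 (since 27·50 = 1350 ≡ 1).
Multiplying both sides by 50: x ≡ 50·32 = 1600 ≡ 38 (mod 71).
Check: 27·38 = 1026 = 14·71 + 32.

38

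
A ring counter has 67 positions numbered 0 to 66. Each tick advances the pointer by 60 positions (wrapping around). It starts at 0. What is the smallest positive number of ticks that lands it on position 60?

1

60⁻¹ ≡ 19 (mod 67) because 60·19 = 1140 = 17·67 + 1.
Multiplying both sides by 19: x ≡ 19·60 = 1140 ≡ 1 (mod 67).
Check: 60·1 = 60 = 0·67 + 60.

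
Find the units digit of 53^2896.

1

Last digits of 3^n: 3, 9, 7, 1 (period 4).
2896 mod 4 = 0, so the last digit matches 3^4 = 1.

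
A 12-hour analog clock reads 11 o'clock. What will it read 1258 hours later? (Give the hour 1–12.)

9

1258 mod 12 = 10 (since 104·12 = 1248).
11 + 10 → 9 on a 12-hour dial.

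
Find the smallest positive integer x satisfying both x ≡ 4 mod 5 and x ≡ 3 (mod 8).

19

x ≡ 4 (mod 5) gives x ∈ {4, 9, 14, 19}.
The first of these with x mod 8 = 3 is 19.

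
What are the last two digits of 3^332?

Square-and-reduce mod 100: 3^1≡3, 3^2≡9, 3^4≡81, 3^8≡61, 3^16≡21, 3^32≡41, 3^64≡81, 3^128≡61, 3^256≡21.
Since 332 = 4 + 8 + 64 + 256 in binary, 3^332 ≡ 81·61·81·21 ≡ 41 (mod 100).

41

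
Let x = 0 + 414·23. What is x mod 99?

414·23 = 9522.
9522 − 96·99 = 18, so 9522 ≡ 18 (mod 99).
(0 + 18) mod 99 = 18.

18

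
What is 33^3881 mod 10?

Powers of 3 mod 10 repeat with period 4: 3, 9, 7, 1.
3881 mod 4 = 1, so the last digit matches 3^1 = 3.

3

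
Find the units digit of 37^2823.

3

The units digit of 37^n cycles with period 4: 7, 9, 3, 1, …
2823 leaves remainder 3 on division by 4, so 37^2823 ends in 3.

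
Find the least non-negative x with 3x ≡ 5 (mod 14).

The inverse of 3 mod 14 is 5 (since 3·5 = 15 ≡ 1).
So x ≡ 5·5 = 25 ≡ 11 (mod 14).

11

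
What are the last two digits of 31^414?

21

Square-and-reduce mod 100: 31^1≡31, 31^2≡61, 31^4≡21, 31^8≡41, 31^16≡81, 31^32≡61, 31^64≡21, 31^128≡41, 31^256≡81.
Since 414 = 2 + 4 + 8 + 16 + 128 + 256 in binary, 31^414 ≡ 61·21·41·81·41·81 ≡ 21 (mod 100).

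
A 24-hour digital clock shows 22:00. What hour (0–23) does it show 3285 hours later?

19

3285 = 136·24 + 21, so 3285 mod 24 = 21.
(22 + 21) mod 24 = 19.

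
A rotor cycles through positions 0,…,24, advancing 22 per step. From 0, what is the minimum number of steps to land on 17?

11

The inverse of 22 mod 25 is 8 (since 22·8 = 176 ≡ 1).
Multiplying both sides by 8: x ≡ 8·17 = 136 ≡ 11 (mod 25).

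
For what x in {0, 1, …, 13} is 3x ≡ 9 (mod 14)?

3⁻¹ ≡ 5 (mod 14) because 3·5 = 15 = 1·14 + 1.
Multiplying both sides by 5: x ≡ 5·9 = 45 ≡ 3 (mod 14).
Check: 3·3 = 9 = 0·14 + 9.

3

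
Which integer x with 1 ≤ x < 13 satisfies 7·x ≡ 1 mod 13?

13 = 1·7 + 6
7 = 1·6 + 1
6 = 6·1 + 0
Back-substituting gives 7·2 ≡ 1 (mod 13).

2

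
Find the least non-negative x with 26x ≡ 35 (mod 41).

25

The inverse of 26 mod 41 is 30 (since 26·30 = 780 ≡ 1).
So x ≡ 30·35 = 1050 ≡ 25 (mod 41).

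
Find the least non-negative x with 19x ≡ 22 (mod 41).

19⁻¹ ≡ 13 (mod 41) because 19·13 = 247 = 6·41 + 1.
So x ≡ 13·22 = 286 ≡ 40 (mod 41).
Check: 19·40 = 760 = 18·41 + 22.

40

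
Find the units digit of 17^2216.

The units digit of 17^n cycles with period 4: 7, 9, 3, 1, …
2216 mod 4 = 0, so the last digit matches 7^4 = 1.

1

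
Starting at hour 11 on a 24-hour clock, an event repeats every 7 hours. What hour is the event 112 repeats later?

3

112·7 = 784.
784 = 32·24 + 16, so 784 mod 24 = 16.
(11 + 16) mod 24 = 3.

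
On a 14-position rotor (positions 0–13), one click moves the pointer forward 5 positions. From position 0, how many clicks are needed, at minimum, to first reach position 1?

3

14 = 2·5 + 4
5 = 1·4 + 1
4 = 4·1 + 0
Back-substituting gives 5·3 ≡ 1 (mod 14).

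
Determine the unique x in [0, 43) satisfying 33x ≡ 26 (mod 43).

33⁻¹ ≡ 30 (mod 43) because 33·30 = 990 = 23·43 + 1.
Multiplying both sides by 30: x ≡ 30·26 = 780 ≡ 6 (mod 43).
Check: 33·6 = 198 = 4·43 + 26.

6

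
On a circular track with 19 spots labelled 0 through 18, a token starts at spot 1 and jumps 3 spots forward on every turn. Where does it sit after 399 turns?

1

399·3 = 1197.
1197 = 63·19 + 0, so 1197 mod 19 = 0.
(1 + 0) mod 19 = 1.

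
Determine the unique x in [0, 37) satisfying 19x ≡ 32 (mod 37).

27

The inverse of 19 mod 37 is 2 (since 19·2 = 38 ≡ 1).
So x ≡ 2·32 = 64 ≡ 27 (mod 37).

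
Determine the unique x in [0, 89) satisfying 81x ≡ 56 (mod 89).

82

The inverse of 81 mod 89 is 11 (since 81·11 = 891 ≡ 1).
So x ≡ 11·56 = 616 ≡ 82 (mod 89).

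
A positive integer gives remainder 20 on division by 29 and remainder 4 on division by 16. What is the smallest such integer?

x ≡ 4 (mod 16) gives x ∈ {4, 20}.
The first of these with x mod 29 = 20 is 20.

20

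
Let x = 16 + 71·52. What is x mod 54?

36

71·52 = 3692.
3692 mod 54 = 20 (since 68·54 = 3672).
(16 + 20) mod 54 = 36.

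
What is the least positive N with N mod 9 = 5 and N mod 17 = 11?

113

Since 17·8 ≡ 1 (mod 9), take x = 11 + 17·((5−11)·8 mod 9) = 11 + 17·6 = 113.
Check: 113 mod 9 = 5, 113 mod 17 = 11.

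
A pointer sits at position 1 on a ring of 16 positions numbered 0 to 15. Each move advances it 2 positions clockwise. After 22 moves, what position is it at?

13

22·2 = 44.
44 − 2·16 = 12, so 44 ≡ 12 (mod 16).
(1 + 12) mod 16 = 13.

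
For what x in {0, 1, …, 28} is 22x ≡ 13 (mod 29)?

22⁻¹ ≡ 4 (mod 29) because 22·4 = 88 = 3·29 + 1.
Multiplying both sides by 4: x ≡ 4·13 = 52 ≡ 23 (mod 29).
Check: 22·23 = 506 = 17·29 + 13.

23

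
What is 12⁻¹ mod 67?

67 = 5·12 + 7
12 = 1·7 + 5
7 = 1·5 + 2
5 = 2·2 + 1
2 = 2·1 + 0
Back-substituting gives 12·28 ≡ 1 (mod 67).

28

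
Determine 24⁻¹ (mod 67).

24·14 = 336 = 5·67 + 1, so 24⁻¹ ≡ 14 (mod 67).

14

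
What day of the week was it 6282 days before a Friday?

Tuesday

Dividing 6282 by 7 gives quotient 897 and remainder 3.
Friday − 3 days → Tuesday.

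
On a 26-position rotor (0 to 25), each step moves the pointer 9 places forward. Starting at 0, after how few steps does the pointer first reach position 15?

The inverse of 9 mod 26 is 3 (since 9·3 = 27 ≡ 1).
So x ≡ 3·15 = 45 ≡ 19 (mod 26).

19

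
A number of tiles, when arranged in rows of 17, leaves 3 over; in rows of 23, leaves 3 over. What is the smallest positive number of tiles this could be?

x ≡ 3 (mod 17) gives x ∈ {3}.
The first of these with x mod 23 = 3 is 3.

3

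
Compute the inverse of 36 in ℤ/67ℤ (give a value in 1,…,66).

36·54 = 1944 = 29·67 + 1, so 36⁻¹ ≡ 54 (mod 67).

54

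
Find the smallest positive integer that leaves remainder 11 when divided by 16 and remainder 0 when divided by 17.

Since 17·1 ≡ 1 (mod 16), take x = 0 + 17·((11−0)·1 mod 16) = 0 + 17·11 = 187.
Check: 187 mod 16 = 11, 187 mod 17 = 0.

187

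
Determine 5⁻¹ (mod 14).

5·3 = 15 = 1·14 + 1, so 5⁻¹ ≡ 3 (mod 14).

3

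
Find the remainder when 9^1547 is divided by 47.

Successive squares of 9 mod 47: 9^1≡9, 9^2≡34, 9^4≡28, 9^8≡32, 9^16≡37, 9^32≡6, 9^64≡36, 9^128≡27, 9^256≡24, 9^512≡12, 9^1024≡3.
Since 1547 = 1 + 2 + 8 + 512 + 1024 in binary, 9^1547 ≡ 9·34·32·12·3 ≡ 12 (mod 47).

12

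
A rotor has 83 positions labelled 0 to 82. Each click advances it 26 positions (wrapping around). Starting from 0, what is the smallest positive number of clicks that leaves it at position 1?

16

26·16 = 416 = 5·83 + 1, so 26⁻¹ ≡ 16 (mod 83).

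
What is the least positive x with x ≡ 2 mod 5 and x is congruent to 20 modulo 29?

Since 29·4 ≡ 1 (mod 5), take x = 20 + 29·((2−20)·4 mod 5) = 20 + 29·3 = 107.
Check: 107 mod 5 = 2, 107 mod 29 = 20.

107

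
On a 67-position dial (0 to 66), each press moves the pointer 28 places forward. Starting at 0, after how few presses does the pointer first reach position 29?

13

The inverse of 28 mod 67 is 12 (since 28·12 = 336 ≡ 1).
So x ≡ 12·29 = 348 ≡ 13 (mod 67).
Check: 28·13 = 364 = 5·67 + 29.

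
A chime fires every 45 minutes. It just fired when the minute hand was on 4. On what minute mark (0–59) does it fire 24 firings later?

24·45 = 1080.
1080 − 18·60 = 0, so 1080 ≡ 0 (mod 60).
(4 + 0) mod 60 = 4.

4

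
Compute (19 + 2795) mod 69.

2795 − 40·69 = 35, so 2795 ≡ 35 (mod 69).
(19 + 35) mod 69 = 54.

54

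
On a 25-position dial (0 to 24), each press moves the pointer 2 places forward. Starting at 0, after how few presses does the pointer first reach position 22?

11

2⁻¹ ≡ 13 (mod 25) because 2·13 = 26 = 1·25 + 1.
So x ≡ 13·22 = 286 ≡ 11 (mod 25).
Check: 2·11 = 22 = 0·25 + 22.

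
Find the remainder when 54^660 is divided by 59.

46

Successive squares of 54 mod 59: 54^1≡54, 54^2≡25, 54^4≡35, 54^8≡45, 54^16≡19, 54^32≡7, 54^64≡49, 54^128≡41, 54^256≡29, 54^512≡15.
660 = 4 + 16 + 128 + 512, so 54^660 ≡ 35·19·41·15 ≡ 46 (mod 59).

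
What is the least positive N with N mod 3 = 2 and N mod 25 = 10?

35

x ≡ 2 (mod 3) gives x ∈ {2, 5, 8, 11, 14, 17, 20, 23, …}.
The first of these with x mod 25 = 10 is 35.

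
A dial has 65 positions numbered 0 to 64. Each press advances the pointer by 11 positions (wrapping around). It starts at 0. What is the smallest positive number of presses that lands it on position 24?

The inverse of 11 mod 65 is 6 (since 11·6 = 66 ≡ 1).
Multiplying both sides by 6: x ≡ 6·24 = 144 ≡ 14 (mod 65).

14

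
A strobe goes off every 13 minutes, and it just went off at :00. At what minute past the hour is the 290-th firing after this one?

290·13 = 3770.
3770 = 62·60 + 50, so 3770 mod 60 = 50.
(0 + 50) mod 60 = 50.

50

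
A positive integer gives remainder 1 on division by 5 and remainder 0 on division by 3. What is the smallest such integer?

Since 3·2 ≡ 1 (mod 5), take x = 0 + 3·((1−0)·2 mod 5) = 0 + 3·2 = 6.
Check: 6 mod 5 = 1, 6 mod 3 = 0.

6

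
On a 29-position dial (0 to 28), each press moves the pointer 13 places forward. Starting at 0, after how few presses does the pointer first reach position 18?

17

13⁻¹ ≡ 9 (mod 29) because 13·9 = 117 = 4·29 + 1.
So x ≡ 9·18 = 162 ≡ 17 (mod 29).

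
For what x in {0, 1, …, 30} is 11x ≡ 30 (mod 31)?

14

The inverse of 11 mod 31 is 17 (since 11·17 = 187 ≡ 1).
Multiplying both sides by 17: x ≡ 17·30 = 510 ≡ 14 (mod 31).
Check: 11·14 = 154 = 4·31 + 30.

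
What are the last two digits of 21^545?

Successive squares of 21 mod 100: 21^1≡21, 21^2≡41, 21^4≡81, 21^8≡61, 21^16≡21, 21^32≡41, 21^64≡81, 21^128≡61, 21^256≡21, 21^512≡41.
Since 545 = 1 + 32 + 512 in binary, 21^545 ≡ 21·41·41 ≡ 1 (mod 100).

01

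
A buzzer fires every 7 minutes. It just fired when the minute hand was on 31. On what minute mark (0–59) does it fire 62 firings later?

45

62·7 = 434.
434 = 7·60 + 14, so 434 mod 60 = 14.
(31 + 14) mod 60 = 45.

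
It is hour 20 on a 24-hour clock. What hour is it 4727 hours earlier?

21

Dividing 4727 by 24 gives quotient 196 and remainder 23.
(20 − 23) mod 24 = 21.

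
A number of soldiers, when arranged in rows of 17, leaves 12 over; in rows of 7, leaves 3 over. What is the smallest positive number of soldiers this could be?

x ≡ 3 (mod 7) gives x ∈ {3, 10, 17, 24, 31, 38, 45, 52, …}.
The first of these with x mod 17 = 12 is 80.

80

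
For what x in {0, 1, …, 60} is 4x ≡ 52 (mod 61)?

4⁻¹ ≡ 46 (mod 61) because 4·46 = 184 = 3·61 + 1.
Multiplying both sides by 46: x ≡ 46·52 = 2392 ≡ 13 (mod 61).
Check: 4·13 = 52 = 0·61 + 52.

13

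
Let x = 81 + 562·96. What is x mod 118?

562·96 = 53952.
53952 = 457·118 + 26, so 53952 mod 118 = 26.
(81 + 26) mod 118 = 107.

107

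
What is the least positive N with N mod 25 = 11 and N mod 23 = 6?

x ≡ 6 (mod 23) gives x ∈ {6, 29, 52, 75, 98, 121, 144, 167, …}.
The first of these with x mod 25 = 11 is 236.

236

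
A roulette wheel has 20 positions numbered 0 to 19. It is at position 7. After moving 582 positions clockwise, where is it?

9

Dividing 582 by 20 gives quotient 29 and remainder 2.
(7 + 2) mod 20 = 9.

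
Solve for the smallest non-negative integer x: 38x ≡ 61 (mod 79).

The inverse of 38 mod 79 is 52 (since 38·52 = 1976 ≡ 1).
Multiplying both sides by 52: x ≡ 52·61 = 3172 ≡ 12 (mod 79).
Check: 38·12 = 456 = 5·79 + 61.

12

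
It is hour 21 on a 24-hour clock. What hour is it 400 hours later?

13

400 − 16·24 = 16, so 400 ≡ 16 (mod 24).
(21 + 16) mod 24 = 13.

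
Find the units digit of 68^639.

The units digit of 68^n cycles with period 4: 8, 4, 2, 6, …
639 leaves remainder 3 on division by 4, so 68^639 ends in 2.

2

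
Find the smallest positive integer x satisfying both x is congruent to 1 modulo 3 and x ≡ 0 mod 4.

Since 4·1 ≡ 1 (mod 3), take x = 0 + 4·((1−0)·1 mod 3) = 0 + 4·1 = 4.
Check: 4 mod 3 = 1, 4 mod 4 = 0.

4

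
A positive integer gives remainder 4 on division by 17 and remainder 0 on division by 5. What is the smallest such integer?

55

x ≡ 0 (mod 5) gives x ∈ {0, 5, 10, 15, 20, 25, 30, 35, …}.
The first of these with x mod 17 = 4 is 55.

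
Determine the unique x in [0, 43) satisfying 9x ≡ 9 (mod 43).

1

9⁻¹ ≡ 24 (mod 43) because 9·24 = 216 = 5·43 + 1.
So x ≡ 24·9 = 216 ≡ 1 (mod 43).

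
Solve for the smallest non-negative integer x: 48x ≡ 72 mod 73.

48⁻¹ ≡ 35 (mod 73) because 48·35 = 1680 = 23·73 + 1.
Multiplying both sides by 35: x ≡ 35·72 = 2520 ≡ 38 (mod 73).

38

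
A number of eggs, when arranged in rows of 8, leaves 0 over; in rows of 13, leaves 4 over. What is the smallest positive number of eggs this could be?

Since 13·5 ≡ 1 (mod 8), take x = 4 + 13·((0−4)·5 mod 8) = 4 + 13·4 = 56.
Check: 56 mod 8 = 0, 56 mod 13 = 4.

56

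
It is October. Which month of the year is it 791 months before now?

November

791 = 65·12 + 11, so 791 mod 12 = 11.
October − 11 months → November.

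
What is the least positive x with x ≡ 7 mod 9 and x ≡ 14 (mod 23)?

106

x ≡ 7 (mod 9) gives x ∈ {7, 16, 25, 34, 43, 52, 61, 70, …}.
The first of these with x mod 23 = 14 is 106.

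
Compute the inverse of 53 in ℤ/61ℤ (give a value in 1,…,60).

38

53·38 = 2014 = 33·61 + 1, so 53⁻¹ ≡ 38 (mod 61).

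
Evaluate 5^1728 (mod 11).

4

Successive squares of 5 mod 11: 5^1≡5, 5^2≡3, 5^4≡9, 5^8≡4, 5^16≡5, 5^32≡3, 5^64≡9, 5^128≡4, 5^256≡5, 5^512≡3, 5^1024≡9.
Since 1728 = 64 + 128 + 512 + 1024 in binary, 5^1728 ≡ 9·4·3·9 ≡ 4 (mod 11).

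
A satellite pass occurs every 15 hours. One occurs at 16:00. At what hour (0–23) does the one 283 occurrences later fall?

283·15 = 4245.
Dividing 4245 by 24 gives quotient 176 and remainder 21.
(16 + 21) mod 24 = 13.

13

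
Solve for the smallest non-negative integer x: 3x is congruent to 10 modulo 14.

8

3⁻¹ ≡ 5 (mod 14) because 3·5 = 15 = 1·14 + 1.
So x ≡ 5·10 = 50 ≡ 8 (mod 14).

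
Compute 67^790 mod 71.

32

Successive squares of 67 mod 71: 67^1≡67, 67^2≡16, 67^4≡43, 67^8≡3, 67^16≡9, 67^32≡10, 67^64≡29, 67^128≡60, 67^256≡50, 67^512≡15.
790 = 2 + 4 + 16 + 256 + 512, so 67^790 ≡ 16·43·9·50·15 ≡ 32 (mod 71).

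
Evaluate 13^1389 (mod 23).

12

Square-and-reduce mod 23: 13^1≡13, 13^2≡8, 13^4≡18, 13^8≡2, 13^16≡4, 13^32≡16, 13^64≡3, 13^128≡9, 13^256≡12, 13^512≡6, 13^1024≡13.
Since 1389 = 1 + 4 + 8 + 32 + 64 + 256 + 1024 in binary, 13^1389 ≡ 13·18·2·16·3·12·13 ≡ 12 (mod 23).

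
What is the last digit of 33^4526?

The units digit of 33^n cycles with period 4: 3, 9, 7, 1, …
4526 mod 4 = 2, so the last digit matches 3^2 = 9.

9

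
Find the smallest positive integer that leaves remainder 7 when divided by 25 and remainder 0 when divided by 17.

x ≡ 0 (mod 17) gives x ∈ {0, 17, 34, 51, 68, 85, 102, 119, …}.
The first of these with x mod 25 = 7 is 357.

357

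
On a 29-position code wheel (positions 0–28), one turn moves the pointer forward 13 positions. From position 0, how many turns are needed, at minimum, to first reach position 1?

29 = 2·13 + 3
13 = 4·3 + 1
3 = 3·1 + 0
Back-substituting gives 13·9 ≡ 1 (mod 29).

9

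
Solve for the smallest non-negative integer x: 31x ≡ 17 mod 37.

28

The inverse of 31 mod 37 is 6 (since 31·6 = 186 ≡ 1).
So x ≡ 6·17 = 102 ≡ 28 (mod 37).
Check: 31·28 = 868 = 23·37 + 17.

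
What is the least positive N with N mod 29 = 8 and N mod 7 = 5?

x ≡ 5 (mod 7) gives x ∈ {5, 12, 19, 26, 33, 40, 47, 54, …}.
The first of these with x mod 29 = 8 is 124.

124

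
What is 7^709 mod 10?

7

Last digits of 7^n: 7, 9, 3, 1 (period 4).
709 leaves remainder 1 on division by 4, so 7^709 ends in 7.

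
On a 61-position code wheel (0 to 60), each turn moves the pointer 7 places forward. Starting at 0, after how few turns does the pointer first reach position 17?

46

The inverse of 7 mod 61 is 35 (since 7·35 = 245 ≡ 1).
Multiplying both sides by 35: x ≡ 35·17 = 595 ≡ 46 (mod 61).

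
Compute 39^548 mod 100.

Square-and-reduce mod 100: 39^1≡39, 39^2≡21, 39^4≡41, 39^8≡81, 39^16≡61, 39^32≡21, 39^64≡41, 39^128≡81, 39^256≡61, 39^512≡21.
548 = 4 + 32 + 512, so 39^548 ≡ 41·21·21 ≡ 81 (mod 100).

81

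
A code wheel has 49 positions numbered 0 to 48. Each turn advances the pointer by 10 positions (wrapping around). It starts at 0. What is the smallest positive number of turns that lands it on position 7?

The inverse of 10 mod 49 is 5 (since 10·5 = 50 ≡ 1).
Multiplying both sides by 5: x ≡ 5·7 = 35 ≡ 35 (mod 49).
Check: 10·35 = 350 = 7·49 + 7.

35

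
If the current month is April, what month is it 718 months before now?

Dividing 718 by 12 gives quotient 59 and remainder 10.
April − 10 months → June.

June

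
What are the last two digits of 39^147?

Square-and-reduce mod 100: 39^1≡39, 39^2≡21, 39^4≡41, 39^8≡81, 39^16≡61, 39^32≡21, 39^64≡41, 39^128≡81.
147 = 1 + 2 + 16 + 128, so 39^147 ≡ 39·21·61·81 ≡ 79 (mod 100).

79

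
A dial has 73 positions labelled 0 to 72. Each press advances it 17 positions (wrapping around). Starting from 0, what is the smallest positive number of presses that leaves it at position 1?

17·43 = 731 = 10·73 + 1, so 17⁻¹ ≡ 43 (mod 73).

43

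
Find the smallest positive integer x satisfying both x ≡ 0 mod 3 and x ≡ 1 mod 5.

x ≡ 0 (mod 3) gives x ∈ {0, 3, 6}.
The first of these with x mod 5 = 1 is 6.

6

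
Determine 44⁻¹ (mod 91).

60

44·60 = 2640 = 29·91 + 1, so 44⁻¹ ≡ 60 (mod 91).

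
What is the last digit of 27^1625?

7

Powers of 7 mod 10 repeat with period 4: 7, 9, 3, 1.
1625 leaves remainder 1 on division by 4, so 27^1625 ends in 7.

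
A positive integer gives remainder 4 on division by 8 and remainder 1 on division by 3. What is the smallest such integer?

Since 3·3 ≡ 1 (mod 8), take x = 1 + 3·((4−1)·3 mod 8) = 1 + 3·1 = 4.
Check: 4 mod 8 = 4, 4 mod 3 = 1.

4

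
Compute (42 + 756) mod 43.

756 mod 43 = 25 (since 17·43 = 731).
(42 + 25) mod 43 = 24.

24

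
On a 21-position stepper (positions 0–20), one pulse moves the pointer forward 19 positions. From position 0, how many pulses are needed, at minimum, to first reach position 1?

21 = 1·19 + 2
19 = 9·2 + 1
2 = 2·1 + 0
Back-substituting gives 19·10 ≡ 1 (mod 21).

10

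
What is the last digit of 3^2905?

Last digits of 3^n: 3, 9, 7, 1 (period 4).
2905 mod 4 = 1, so the last digit matches 3^1 = 3.

3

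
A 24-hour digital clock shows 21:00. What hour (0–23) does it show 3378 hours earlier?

3

3378 − 140·24 = 18, so 3378 ≡ 18 (mod 24).
(21 − 18) mod 24 = 3.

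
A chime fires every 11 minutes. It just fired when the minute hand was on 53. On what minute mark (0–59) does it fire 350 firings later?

3

350·11 = 3850.
3850 = 64·60 + 10, so 3850 mod 60 = 10.
(53 + 10) mod 60 = 3.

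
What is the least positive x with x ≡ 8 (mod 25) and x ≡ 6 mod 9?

x ≡ 6 (mod 9) gives x ∈ {6, 15, 24, 33}.
The first of these with x mod 25 = 8 is 33.

33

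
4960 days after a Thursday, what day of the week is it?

4960 mod 7 = 4 (since 708·7 = 4956).
Thursday + 4 days → Monday.

Monday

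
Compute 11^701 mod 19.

Successive squares of 11 mod 19: 11^1≡11, 11^2≡7, 11^4≡11, 11^8≡7, 11^16≡11, 11^32≡7, 11^64≡11, 11^128≡7, 11^256≡11, 11^512≡7.
701 = 1 + 4 + 8 + 16 + 32 + 128 + 512, so 11^701 ≡ 11·11·7·11·7·7·7 ≡ 7 (mod 19).

7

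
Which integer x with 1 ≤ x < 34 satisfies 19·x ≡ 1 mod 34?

9

34 = 1·19 + 15
19 = 1·15 + 4
15 = 3·4 + 3
4 = 1·3 + 1
3 = 3·1 + 0
Back-substituting gives 19·9 ≡ 1 (mod 34).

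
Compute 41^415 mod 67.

20

By repeated squaring mod 67: 41^1≡41, 41^2≡6, 41^4≡36, 41^8≡23, 41^16≡60, 41^32≡49, 41^64≡56, 41^128≡54, 41^256≡35.
Since 415 = 1 + 2 + 4 + 8 + 16 + 128 + 256 in binary, 41^415 ≡ 41·6·36·23·60·54·35 ≡ 20 (mod 67).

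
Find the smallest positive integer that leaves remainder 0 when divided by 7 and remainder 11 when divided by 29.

Since 29·1 ≡ 1 (mod 7), take x = 11 + 29·((0−11)·1 mod 7) = 11 + 29·3 = 98.
Check: 98 mod 7 = 0, 98 mod 29 = 11.

98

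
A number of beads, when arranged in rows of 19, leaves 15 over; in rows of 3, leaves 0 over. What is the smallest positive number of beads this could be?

15

x ≡ 0 (mod 3) gives x ∈ {0, 3, 6, 9, 12, 15}.
The first of these with x mod 19 = 15 is 15.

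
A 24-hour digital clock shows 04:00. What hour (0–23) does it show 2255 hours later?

3

2255 = 93·24 + 23, so 2255 mod 24 = 23.
(4 + 23) mod 24 = 3.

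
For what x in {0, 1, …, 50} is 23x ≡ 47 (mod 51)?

22

The inverse of 23 mod 51 is 20 (since 23·20 = 460 ≡ 1).
Multiplying both sides by 20: x ≡ 20·47 = 940 ≡ 22 (mod 51).
Check: 23·22 = 506 = 9·51 + 47.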